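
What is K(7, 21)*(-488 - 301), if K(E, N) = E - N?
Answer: 11046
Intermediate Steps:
K(7, 21)*(-488 - 301) = (7 - 1*21)*(-488 - 301) = (7 - 21)*(-789) = -14*(-789) = 11046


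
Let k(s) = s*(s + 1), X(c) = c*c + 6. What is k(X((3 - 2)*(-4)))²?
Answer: 256036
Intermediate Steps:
X(c) = 6 + c² (X(c) = c² + 6 = 6 + c²)
k(s) = s*(1 + s)
k(X((3 - 2)*(-4)))² = ((6 + ((3 - 2)*(-4))²)*(1 + (6 + ((3 - 2)*(-4))²)))² = ((6 + (1*(-4))²)*(1 + (6 + (1*(-4))²)))² = ((6 + (-4)²)*(1 + (6 + (-4)²)))² = ((6 + 16)*(1 + (6 + 16)))² = (22*(1 + 22))² = (22*23)² = 506² = 256036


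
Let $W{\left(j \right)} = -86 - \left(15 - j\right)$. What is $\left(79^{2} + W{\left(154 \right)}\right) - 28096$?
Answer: $-21802$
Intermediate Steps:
$W{\left(j \right)} = -101 + j$ ($W{\left(j \right)} = -86 + \left(-15 + j\right) = -101 + j$)
$\left(79^{2} + W{\left(154 \right)}\right) - 28096 = \left(79^{2} + \left(-101 + 154\right)\right) - 28096 = \left(6241 + 53\right) - 28096 = 6294 - 28096 = -21802$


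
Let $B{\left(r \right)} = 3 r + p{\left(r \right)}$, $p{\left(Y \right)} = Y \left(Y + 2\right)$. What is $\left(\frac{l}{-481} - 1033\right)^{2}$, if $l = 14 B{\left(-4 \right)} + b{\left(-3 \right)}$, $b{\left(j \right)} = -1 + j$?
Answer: $\frac{246823156969}{231361} \approx 1.0668 \cdot 10^{6}$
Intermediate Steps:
$p{\left(Y \right)} = Y \left(2 + Y\right)$
$B{\left(r \right)} = 3 r + r \left(2 + r\right)$
$l = -60$ ($l = 14 \left(- 4 \left(5 - 4\right)\right) - 4 = 14 \left(\left(-4\right) 1\right) - 4 = 14 \left(-4\right) - 4 = -56 - 4 = -60$)
$\left(\frac{l}{-481} - 1033\right)^{2} = \left(- \frac{60}{-481} - 1033\right)^{2} = \left(\left(-60\right) \left(- \frac{1}{481}\right) - 1033\right)^{2} = \left(\frac{60}{481} - 1033\right)^{2} = \left(- \frac{496813}{481}\right)^{2} = \frac{246823156969}{231361}$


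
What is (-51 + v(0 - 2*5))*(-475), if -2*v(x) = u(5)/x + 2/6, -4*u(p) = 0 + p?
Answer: 1168025/48 ≈ 24334.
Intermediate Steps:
u(p) = -p/4 (u(p) = -(0 + p)/4 = -p/4)
v(x) = -⅙ + 5/(8*x) (v(x) = -((-¼*5)/x + 2/6)/2 = -(-5/(4*x) + 2*(⅙))/2 = -(-5/(4*x) + ⅓)/2 = -(⅓ - 5/(4*x))/2 = -⅙ + 5/(8*x))
(-51 + v(0 - 2*5))*(-475) = (-51 + (15 - 4*(0 - 2*5))/(24*(0 - 2*5)))*(-475) = (-51 + (15 - 4*(0 - 10))/(24*(0 - 10)))*(-475) = (-51 + (1/24)*(15 - 4*(-10))/(-10))*(-475) = (-51 + (1/24)*(-⅒)*(15 + 40))*(-475) = (-51 + (1/24)*(-⅒)*55)*(-475) = (-51 - 11/48)*(-475) = -2459/48*(-475) = 1168025/48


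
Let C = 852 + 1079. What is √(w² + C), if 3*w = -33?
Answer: 6*√57 ≈ 45.299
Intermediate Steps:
w = -11 (w = (⅓)*(-33) = -11)
C = 1931
√(w² + C) = √((-11)² + 1931) = √(121 + 1931) = √2052 = 6*√57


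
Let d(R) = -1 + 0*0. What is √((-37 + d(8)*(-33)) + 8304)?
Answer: 10*√83 ≈ 91.104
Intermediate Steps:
d(R) = -1 (d(R) = -1 + 0 = -1)
√((-37 + d(8)*(-33)) + 8304) = √((-37 - 1*(-33)) + 8304) = √((-37 + 33) + 8304) = √(-4 + 8304) = √8300 = 10*√83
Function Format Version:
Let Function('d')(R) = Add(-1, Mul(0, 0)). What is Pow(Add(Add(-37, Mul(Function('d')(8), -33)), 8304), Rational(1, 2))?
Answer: Mul(10, Pow(83, Rational(1, 2))) ≈ 91.104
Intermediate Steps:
Function('d')(R) = -1 (Function('d')(R) = Add(-1, 0) = -1)
Pow(Add(Add(-37, Mul(Function('d')(8), -33)), 8304), Rational(1, 2)) = Pow(Add(Add(-37, Mul(-1, -33)), 8304), Rational(1, 2)) = Pow(Add(Add(-37, 33), 8304), Rational(1, 2)) = Pow(Add(-4, 8304), Rational(1, 2)) = Pow(8300, Rational(1, 2)) = Mul(10, Pow(83, Rational(1, 2)))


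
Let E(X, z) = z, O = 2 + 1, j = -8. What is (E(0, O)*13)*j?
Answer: -312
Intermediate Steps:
O = 3
(E(0, O)*13)*j = (3*13)*(-8) = 39*(-8) = -312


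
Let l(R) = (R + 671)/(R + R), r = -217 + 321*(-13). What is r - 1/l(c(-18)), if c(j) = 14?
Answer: -3007178/685 ≈ -4390.0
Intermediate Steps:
r = -4390 (r = -217 - 4173 = -4390)
l(R) = (671 + R)/(2*R) (l(R) = (671 + R)/((2*R)) = (671 + R)*(1/(2*R)) = (671 + R)/(2*R))
r - 1/l(c(-18)) = -4390 - 1/((1/2)*(671 + 14)/14) = -4390 - 1/((1/2)*(1/14)*685) = -4390 - 1/685/28 = -4390 - 1*28/685 = -4390 - 28/685 = -3007178/685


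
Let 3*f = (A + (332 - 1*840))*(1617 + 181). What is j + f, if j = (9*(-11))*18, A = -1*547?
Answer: -1902236/3 ≈ -6.3408e+5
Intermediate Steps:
A = -547
j = -1782 (j = -99*18 = -1782)
f = -1896890/3 (f = ((-547 + (332 - 1*840))*(1617 + 181))/3 = ((-547 + (332 - 840))*1798)/3 = ((-547 - 508)*1798)/3 = (-1055*1798)/3 = (1/3)*(-1896890) = -1896890/3 ≈ -6.3230e+5)
j + f = -1782 - 1896890/3 = -1902236/3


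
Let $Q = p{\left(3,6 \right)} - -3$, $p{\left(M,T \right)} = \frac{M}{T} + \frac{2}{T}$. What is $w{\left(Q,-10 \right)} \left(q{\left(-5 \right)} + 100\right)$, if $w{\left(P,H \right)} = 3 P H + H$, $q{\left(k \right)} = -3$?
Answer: $-12125$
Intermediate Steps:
$p{\left(M,T \right)} = \frac{2}{T} + \frac{M}{T}$
$Q = \frac{23}{6}$ ($Q = \frac{2 + 3}{6} - -3 = \frac{1}{6} \cdot 5 + 3 = \frac{5}{6} + 3 = \frac{23}{6} \approx 3.8333$)
$w{\left(P,H \right)} = H + 3 H P$ ($w{\left(P,H \right)} = 3 H P + H = H + 3 H P$)
$w{\left(Q,-10 \right)} \left(q{\left(-5 \right)} + 100\right) = - 10 \left(1 + 3 \cdot \frac{23}{6}\right) \left(-3 + 100\right) = - 10 \left(1 + \frac{23}{2}\right) 97 = \left(-10\right) \frac{25}{2} \cdot 97 = \left(-125\right) 97 = -12125$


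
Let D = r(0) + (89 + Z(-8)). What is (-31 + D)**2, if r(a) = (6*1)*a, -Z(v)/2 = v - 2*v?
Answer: 1764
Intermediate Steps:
Z(v) = 2*v (Z(v) = -2*(v - 2*v) = -(-2)*v = 2*v)
r(a) = 6*a
D = 73 (D = 6*0 + (89 + 2*(-8)) = 0 + (89 - 16) = 0 + 73 = 73)
(-31 + D)**2 = (-31 + 73)**2 = 42**2 = 1764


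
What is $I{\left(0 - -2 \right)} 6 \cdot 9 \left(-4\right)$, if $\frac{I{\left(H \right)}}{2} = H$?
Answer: $-864$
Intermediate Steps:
$I{\left(H \right)} = 2 H$
$I{\left(0 - -2 \right)} 6 \cdot 9 \left(-4\right) = 2 \left(0 - -2\right) 6 \cdot 9 \left(-4\right) = 2 \left(0 + 2\right) 54 \left(-4\right) = 2 \cdot 2 \left(-216\right) = 4 \left(-216\right) = -864$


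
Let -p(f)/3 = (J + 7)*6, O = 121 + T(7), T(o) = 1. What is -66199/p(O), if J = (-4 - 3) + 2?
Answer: 66199/36 ≈ 1838.9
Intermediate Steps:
J = -5 (J = -7 + 2 = -5)
O = 122 (O = 121 + 1 = 122)
p(f) = -36 (p(f) = -3*(-5 + 7)*6 = -6*6 = -3*12 = -36)
-66199/p(O) = -66199/(-36) = -66199*(-1/36) = 66199/36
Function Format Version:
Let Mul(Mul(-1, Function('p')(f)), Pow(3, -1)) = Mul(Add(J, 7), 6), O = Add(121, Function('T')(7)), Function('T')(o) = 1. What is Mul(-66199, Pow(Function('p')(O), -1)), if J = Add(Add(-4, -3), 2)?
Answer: Rational(66199, 36) ≈ 1838.9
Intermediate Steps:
J = -5 (J = Add(-7, 2) = -5)
O = 122 (O = Add(121, 1) = 122)
Function('p')(f) = -36 (Function('p')(f) = Mul(-3, Mul(Add(-5, 7), 6)) = Mul(-3, Mul(2, 6)) = Mul(-3, 12) = -36)
Mul(-66199, Pow(Function('p')(O), -1)) = Mul(-66199, Pow(-36, -1)) = Mul(-66199, Rational(-1, 36)) = Rational(66199, 36)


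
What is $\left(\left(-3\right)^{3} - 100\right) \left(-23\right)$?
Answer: $2921$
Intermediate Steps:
$\left(\left(-3\right)^{3} - 100\right) \left(-23\right) = \left(-27 - 100\right) \left(-23\right) = \left(-127\right) \left(-23\right) = 2921$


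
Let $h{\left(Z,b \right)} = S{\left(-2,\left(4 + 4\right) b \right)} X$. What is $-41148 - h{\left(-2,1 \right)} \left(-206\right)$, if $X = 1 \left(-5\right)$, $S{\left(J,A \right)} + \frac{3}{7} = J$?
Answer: $- \frac{270526}{7} \approx -38647.0$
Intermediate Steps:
$S{\left(J,A \right)} = - \frac{3}{7} + J$
$X = -5$
$h{\left(Z,b \right)} = \frac{85}{7}$ ($h{\left(Z,b \right)} = \left(- \frac{3}{7} - 2\right) \left(-5\right) = \left(- \frac{17}{7}\right) \left(-5\right) = \frac{85}{7}$)
$-41148 - h{\left(-2,1 \right)} \left(-206\right) = -41148 - \frac{85}{7} \left(-206\right) = -41148 - - \frac{17510}{7} = -41148 + \frac{17510}{7} = - \frac{270526}{7}$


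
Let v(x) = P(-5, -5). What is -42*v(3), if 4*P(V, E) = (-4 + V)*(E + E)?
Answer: -945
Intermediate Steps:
P(V, E) = E*(-4 + V)/2 (P(V, E) = ((-4 + V)*(E + E))/4 = ((-4 + V)*(2*E))/4 = (2*E*(-4 + V))/4 = E*(-4 + V)/2)
v(x) = 45/2 (v(x) = (½)*(-5)*(-4 - 5) = (½)*(-5)*(-9) = 45/2)
-42*v(3) = -42*45/2 = -945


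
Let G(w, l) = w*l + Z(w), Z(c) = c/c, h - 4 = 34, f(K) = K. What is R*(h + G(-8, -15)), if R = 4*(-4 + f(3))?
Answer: -636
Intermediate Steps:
h = 38 (h = 4 + 34 = 38)
Z(c) = 1
R = -4 (R = 4*(-4 + 3) = 4*(-1) = -4)
G(w, l) = 1 + l*w (G(w, l) = w*l + 1 = l*w + 1 = 1 + l*w)
R*(h + G(-8, -15)) = -4*(38 + (1 - 15*(-8))) = -4*(38 + (1 + 120)) = -4*(38 + 121) = -4*159 = -636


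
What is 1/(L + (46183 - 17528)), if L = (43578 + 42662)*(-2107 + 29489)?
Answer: 1/2361452335 ≈ 4.2347e-10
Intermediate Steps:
L = 2361423680 (L = 86240*27382 = 2361423680)
1/(L + (46183 - 17528)) = 1/(2361423680 + (46183 - 17528)) = 1/(2361423680 + 28655) = 1/2361452335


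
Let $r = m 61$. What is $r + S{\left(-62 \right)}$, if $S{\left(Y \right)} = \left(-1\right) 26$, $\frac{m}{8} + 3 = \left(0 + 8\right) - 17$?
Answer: $-5882$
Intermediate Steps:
$m = -96$ ($m = -24 + 8 \left(\left(0 + 8\right) - 17\right) = -24 + 8 \left(8 - 17\right) = -24 + 8 \left(-9\right) = -24 - 72 = -96$)
$S{\left(Y \right)} = -26$
$r = -5856$ ($r = \left(-96\right) 61 = -5856$)
$r + S{\left(-62 \right)} = -5856 - 26 = -5882$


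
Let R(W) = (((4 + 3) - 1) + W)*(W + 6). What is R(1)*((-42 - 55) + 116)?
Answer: 931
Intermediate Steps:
R(W) = (6 + W)² (R(W) = ((7 - 1) + W)*(6 + W) = (6 + W)*(6 + W) = (6 + W)²)
R(1)*((-42 - 55) + 116) = (6 + 1)²*((-42 - 55) + 116) = 7²*(-97 + 116) = 49*19 = 931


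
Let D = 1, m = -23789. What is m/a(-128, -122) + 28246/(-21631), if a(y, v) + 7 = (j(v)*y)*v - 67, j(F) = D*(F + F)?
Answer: -107113357129/82422286518 ≈ -1.2996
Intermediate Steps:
j(F) = 2*F (j(F) = 1*(F + F) = 1*(2*F) = 2*F)
a(y, v) = -74 + 2*y*v² (a(y, v) = -7 + (((2*v)*y)*v - 67) = -7 + ((2*v*y)*v - 67) = -7 + (2*y*v² - 67) = -7 + (-67 + 2*y*v²) = -74 + 2*y*v²)
m/a(-128, -122) + 28246/(-21631) = -23789/(-74 + 2*(-128)*(-122)²) + 28246/(-21631) = -23789/(-74 + 2*(-128)*14884) + 28246*(-1/21631) = -23789/(-74 - 3810304) - 28246/21631 = -23789/(-3810378) - 28246/21631 = -23789*(-1/3810378) - 28246/21631 = 23789/3810378 - 28246/21631 = -107113357129/82422286518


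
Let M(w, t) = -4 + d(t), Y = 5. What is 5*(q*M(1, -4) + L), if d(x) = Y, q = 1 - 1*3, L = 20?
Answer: 90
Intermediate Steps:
q = -2 (q = 1 - 3 = -2)
d(x) = 5
M(w, t) = 1 (M(w, t) = -4 + 5 = 1)
5*(q*M(1, -4) + L) = 5*(-2*1 + 20) = 5*(-2 + 20) = 5*18 = 90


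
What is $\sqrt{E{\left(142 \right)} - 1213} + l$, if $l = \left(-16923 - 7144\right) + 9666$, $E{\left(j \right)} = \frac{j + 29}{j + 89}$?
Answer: $-14401 + \frac{4 i \sqrt{449218}}{77} \approx -14401.0 + 34.818 i$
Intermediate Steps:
$E{\left(j \right)} = \frac{29 + j}{89 + j}$
$l = -14401$ ($l = -24067 + 9666 = -14401$)
$\sqrt{E{\left(142 \right)} - 1213} + l = \sqrt{\frac{29 + 142}{89 + 142} - 1213} - 14401 = \sqrt{\frac{1}{231} \cdot 171 - 1213} - 14401 = \sqrt{\frac{57}{77} - 1213} - 14401 = \sqrt{- \frac{93344}{77}} - 14401 = \frac{4 i \sqrt{449218}}{77} - 14401 = -14401 + \frac{4 i \sqrt{449218}}{77}$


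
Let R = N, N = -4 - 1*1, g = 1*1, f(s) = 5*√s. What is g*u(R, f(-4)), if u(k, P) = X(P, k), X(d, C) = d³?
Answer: -1000*I ≈ -1000.0*I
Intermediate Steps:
g = 1
N = -5 (N = -4 - 1 = -5)
R = -5
u(k, P) = P³
g*u(R, f(-4)) = 1*(5*√(-4))³ = 1*(5*(2*I))³ = 1*(10*I)³ = 1*(-1000*I) = -1000*I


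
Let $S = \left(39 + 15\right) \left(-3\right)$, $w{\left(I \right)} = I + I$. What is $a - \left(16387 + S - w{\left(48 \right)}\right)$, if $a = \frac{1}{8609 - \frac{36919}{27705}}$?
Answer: $- \frac{3846370118249}{238475426} \approx -16129.0$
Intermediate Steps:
$w{\left(I \right)} = 2 I$
$a = \frac{27705}{238475426}$ ($a = \frac{1}{8609 - \frac{36919}{27705}} = \frac{1}{\frac{238475426}{27705}} = \frac{27705}{238475426} \approx 0.00011618$)
$S = -162$ ($S = 54 \left(-3\right) = -162$)
$a - \left(16387 + S - w{\left(48 \right)}\right) = \frac{27705}{238475426} + \left(\left(-11049 + \left(2 \cdot 48 - 5338\right)\right) - -162\right) = \frac{27705}{238475426} + \left(\left(-11049 + \left(96 - 5338\right)\right) + 162\right) = \frac{27705}{238475426} + \left(\left(-11049 - 5242\right) + 162\right) = \frac{27705}{238475426} + \left(-16291 + 162\right) = \frac{27705}{238475426} - 16129 = - \frac{3846370118249}{238475426}$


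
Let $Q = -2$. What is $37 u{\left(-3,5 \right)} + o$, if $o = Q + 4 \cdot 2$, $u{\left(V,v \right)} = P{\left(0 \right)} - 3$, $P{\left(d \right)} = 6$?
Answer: $117$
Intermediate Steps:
$u{\left(V,v \right)} = 3$ ($u{\left(V,v \right)} = 6 - 3 = 3$)
$o = 6$ ($o = -2 + 4 \cdot 2 = -2 + 8 = 6$)
$37 u{\left(-3,5 \right)} + o = 37 \cdot 3 + 6 = 111 + 6 = 117$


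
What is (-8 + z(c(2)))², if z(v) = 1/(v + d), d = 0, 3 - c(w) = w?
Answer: 49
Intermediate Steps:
c(w) = 3 - w
z(v) = 1/v (z(v) = 1/(v + 0) = 1/v)
(-8 + z(c(2)))² = (-8 + 1/(3 - 1*2))² = (-8 + 1/(3 - 2))² = (-8 + 1/1)² = (-8 + 1)² = (-7)² = 49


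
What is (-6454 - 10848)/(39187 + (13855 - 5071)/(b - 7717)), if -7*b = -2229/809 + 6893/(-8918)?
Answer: -2247549246980846/5090287473417599 ≈ -0.44154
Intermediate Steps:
b = 25454659/50502634 (b = -(-2229/809 + 6893/(-8918))/7 = -(-2229*1/809 + 6893*(-1/8918))/7 = -(-2229/809 - 6893/8918)/7 = -⅐*(-25454659/7214662) = 25454659/50502634 ≈ 0.50403)
(-6454 - 10848)/(39187 + (13855 - 5071)/(b - 7717)) = (-6454 - 10848)/(39187 + (13855 - 5071)/(25454659/50502634 - 7717)) = -17302/(39187 + 8784/(-389703371919/50502634)) = -17302/(39187 + 8784*(-50502634/389703371919)) = -17302/(39187 - 147871712352/129901123973) = -17302/5090287473417599/129901123973 = -17302*129901123973/5090287473417599 = -2247549246980846/5090287473417599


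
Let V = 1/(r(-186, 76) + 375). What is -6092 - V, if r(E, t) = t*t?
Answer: -37471893/6151 ≈ -6092.0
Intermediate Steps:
r(E, t) = t**2
V = 1/6151 (V = 1/(76**2 + 375) = 1/(5776 + 375) = 1/6151 ≈ 0.00016258)
-6092 - V = -6092 - 1*1/6151 = -6092 - 1/6151 = -37471893/6151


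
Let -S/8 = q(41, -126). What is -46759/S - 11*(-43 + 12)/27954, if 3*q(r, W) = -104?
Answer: -1960509773/11628864 ≈ -168.59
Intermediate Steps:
q(r, W) = -104/3 (q(r, W) = (⅓)*(-104) = -104/3)
S = 832/3 (S = -8*(-104/3) = 832/3 ≈ 277.33)
-46759/S - 11*(-43 + 12)/27954 = -46759/832/3 - 11*(-43 + 12)/27954 = -46759*3/832 - 11*(-31)*(1/27954) = -140277/832 + 341*(1/27954) = -140277/832 + 341/27954 = -1960509773/11628864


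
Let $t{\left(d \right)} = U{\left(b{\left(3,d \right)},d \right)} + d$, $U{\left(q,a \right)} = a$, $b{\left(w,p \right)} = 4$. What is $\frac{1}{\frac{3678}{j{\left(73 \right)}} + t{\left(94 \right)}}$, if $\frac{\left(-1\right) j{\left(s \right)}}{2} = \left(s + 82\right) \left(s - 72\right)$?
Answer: $\frac{155}{27301} \approx 0.0056774$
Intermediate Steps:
$j{\left(s \right)} = - 2 \left(-72 + s\right) \left(82 + s\right)$ ($j{\left(s \right)} = - 2 \left(s + 82\right) \left(s - 72\right) = - 2 \left(82 + s\right) \left(-72 + s\right) = - 2 \left(-72 + s\right) \left(82 + s\right)$)
$t{\left(d \right)} = 2 d$ ($t{\left(d \right)} = d + d = 2 d$)
$\frac{1}{\frac{3678}{j{\left(73 \right)}} + t{\left(94 \right)}} = \frac{1}{\frac{3678}{11808 - 1460 - 2 \cdot 73^{2}} + 2 \cdot 94} = \frac{1}{\frac{3678}{11808 - 1460 - 10658} + 188} = \frac{1}{\frac{3678}{-310} + 188} = \frac{1}{3678 \left(- \frac{1}{310}\right) + 188} = \frac{1}{- \frac{1839}{155} + 188} = \frac{1}{\frac{27301}{155}} = \frac{155}{27301}$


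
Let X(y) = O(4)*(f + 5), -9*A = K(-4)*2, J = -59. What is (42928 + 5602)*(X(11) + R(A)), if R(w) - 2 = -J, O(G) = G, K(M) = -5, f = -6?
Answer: 2766210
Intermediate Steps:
A = 10/9 (A = -(-5)*2/9 = -⅑*(-10) = 10/9 ≈ 1.1111)
X(y) = -4 (X(y) = 4*(-6 + 5) = 4*(-1) = -4)
R(w) = 61 (R(w) = 2 - 1*(-59) = 2 + 59 = 61)
(42928 + 5602)*(X(11) + R(A)) = (42928 + 5602)*(-4 + 61) = 48530*57 = 2766210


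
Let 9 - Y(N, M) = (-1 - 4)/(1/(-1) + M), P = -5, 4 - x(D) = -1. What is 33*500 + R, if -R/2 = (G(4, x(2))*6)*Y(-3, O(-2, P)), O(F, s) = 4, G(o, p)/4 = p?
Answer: 13940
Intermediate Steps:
x(D) = 5 (x(D) = 4 - 1*(-1) = 4 + 1 = 5)
G(o, p) = 4*p
Y(N, M) = 9 + 5/(-1 + M) (Y(N, M) = 9 - (-1 - 4)/(1/(-1) + M) = 9 - (-5)/(-1 + M) = 9 + 5/(-1 + M))
R = -2560 (R = -2*(4*5)*6*(-4 + 9*4)/(-1 + 4) = -2*20*6*(-4 + 36)/3 = -240*(1/3)*32 = -240*32/3 = -2*1280 = -2560)
33*500 + R = 33*500 - 2560 = 16500 - 2560 = 13940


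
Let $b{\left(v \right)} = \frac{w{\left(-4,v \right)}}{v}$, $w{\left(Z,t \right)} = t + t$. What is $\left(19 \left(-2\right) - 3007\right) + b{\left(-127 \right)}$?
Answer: $-3043$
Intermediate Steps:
$w{\left(Z,t \right)} = 2 t$
$b{\left(v \right)} = 2$ ($b{\left(v \right)} = \frac{2 v}{v} = 2$)
$\left(19 \left(-2\right) - 3007\right) + b{\left(-127 \right)} = \left(19 \left(-2\right) - 3007\right) + 2 = \left(-38 - 3007\right) + 2 = -3045 + 2 = -3043$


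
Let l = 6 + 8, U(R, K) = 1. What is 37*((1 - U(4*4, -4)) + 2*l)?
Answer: 1036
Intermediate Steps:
l = 14
37*((1 - U(4*4, -4)) + 2*l) = 37*((1 - 1*1) + 2*14) = 37*((1 - 1) + 28) = 37*(0 + 28) = 37*28 = 1036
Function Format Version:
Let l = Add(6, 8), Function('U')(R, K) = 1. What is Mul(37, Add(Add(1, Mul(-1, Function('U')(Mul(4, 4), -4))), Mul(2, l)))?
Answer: 1036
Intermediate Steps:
l = 14
Mul(37, Add(Add(1, Mul(-1, Function('U')(Mul(4, 4), -4))), Mul(2, l))) = Mul(37, Add(Add(1, Mul(-1, 1)), Mul(2, 14))) = Mul(37, Add(Add(1, -1), 28)) = Mul(37, Add(0, 28)) = Mul(37, 28) = 1036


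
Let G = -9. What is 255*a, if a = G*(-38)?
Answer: 87210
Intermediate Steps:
a = 342 (a = -9*(-38) = 342)
255*a = 255*342 = 87210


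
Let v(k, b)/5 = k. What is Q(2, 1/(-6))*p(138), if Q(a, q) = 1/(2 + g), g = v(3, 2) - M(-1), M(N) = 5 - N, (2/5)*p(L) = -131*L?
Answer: -45195/11 ≈ -4108.6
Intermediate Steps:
p(L) = -655*L/2 (p(L) = 5*(-131*L)/2 = -655*L/2)
v(k, b) = 5*k
g = 9 (g = 5*3 - (5 - 1*(-1)) = 15 - (5 + 1) = 15 - 1*6 = 15 - 6 = 9)
Q(a, q) = 1/11 (Q(a, q) = 1/(2 + 9) = 1/11)
Q(2, 1/(-6))*p(138) = (-655/2*138)/11 = (1/11)*(-45195) = -45195/11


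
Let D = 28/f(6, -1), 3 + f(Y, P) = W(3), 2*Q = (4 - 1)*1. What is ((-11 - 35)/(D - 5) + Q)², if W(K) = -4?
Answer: 14161/324 ≈ 43.707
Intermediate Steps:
Q = 3/2 (Q = ((4 - 1)*1)/2 = (3*1)/2 = (½)*3 = 3/2 ≈ 1.5000)
f(Y, P) = -7 (f(Y, P) = -3 - 4 = -7)
D = -4 (D = 28/(-7) = 28*(-⅐) = -4)
((-11 - 35)/(D - 5) + Q)² = ((-11 - 35)/(-4 - 5) + 3/2)² = (-46/(-9) + 3/2)² = (-46*(-⅑) + 3/2)² = (46/9 + 3/2)² = (119/18)² = 14161/324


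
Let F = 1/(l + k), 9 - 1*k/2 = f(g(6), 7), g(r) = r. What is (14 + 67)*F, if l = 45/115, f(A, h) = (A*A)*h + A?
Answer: -621/3815 ≈ -0.16278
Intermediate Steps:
f(A, h) = A + h*A² (f(A, h) = A²*h + A = h*A² + A = A + h*A²)
l = 9/23 (l = 45*(1/115) = 9/23 ≈ 0.39130)
k = -498 (k = 18 - 12*(1 + 6*7) = 18 - 12*(1 + 42) = 18 - 12*43 = 18 - 2*258 = 18 - 516 = -498)
F = -23/11445 (F = 1/(9/23 - 498) = 1/(-11445/23) = -23/11445 ≈ -0.0020096)
(14 + 67)*F = (14 + 67)*(-23/11445) = 81*(-23/11445) = -621/3815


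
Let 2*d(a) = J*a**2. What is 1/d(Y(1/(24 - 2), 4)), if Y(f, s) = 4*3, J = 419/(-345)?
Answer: -115/10056 ≈ -0.011436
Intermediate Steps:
J = -419/345 (J = 419*(-1/345) = -419/345 ≈ -1.2145)
Y(f, s) = 12
d(a) = -419*a**2/690 (d(a) = (-419*a**2/345)/2 = -419*a**2/690)
1/d(Y(1/(24 - 2), 4)) = 1/(-419/690*12**2) = 1/(-419/690*144) = 1/(-10056/115) = -115/10056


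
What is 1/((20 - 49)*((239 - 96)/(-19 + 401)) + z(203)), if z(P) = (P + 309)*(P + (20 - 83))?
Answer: 382/27377613 ≈ 1.3953e-5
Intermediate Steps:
z(P) = (-63 + P)*(309 + P) (z(P) = (309 + P)*(P - 63) = (309 + P)*(-63 + P) = (-63 + P)*(309 + P))
1/((20 - 49)*((239 - 96)/(-19 + 401)) + z(203)) = 1/((20 - 49)*((239 - 96)/(-19 + 401)) + (-19467 + 203² + 246*203)) = 1/(-4147/382 + (-19467 + 41209 + 49938)) = 1/(-4147/382 + 71680) = 1/(27377613/382) = 382/27377613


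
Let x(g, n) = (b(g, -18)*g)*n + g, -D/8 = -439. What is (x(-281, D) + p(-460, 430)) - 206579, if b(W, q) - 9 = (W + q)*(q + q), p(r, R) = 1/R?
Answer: -4571664933879/430 ≈ -1.0632e+10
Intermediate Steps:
D = 3512 (D = -8*(-439) = 3512)
b(W, q) = 9 + 2*q*(W + q) (b(W, q) = 9 + (W + q)*(q + q) = 9 + (W + q)*(2*q) = 9 + 2*q*(W + q))
x(g, n) = g + g*n*(657 - 36*g) (x(g, n) = ((9 + 2*(-18)² + 2*g*(-18))*g)*n + g = ((9 + 2*324 - 36*g)*g)*n + g = ((9 + 648 - 36*g)*g)*n + g = ((657 - 36*g)*g)*n + g = (g*(657 - 36*g))*n + g = g*n*(657 - 36*g) + g = g + g*n*(657 - 36*g))
(x(-281, D) + p(-460, 430)) - 206579 = (-281*(1 + 9*3512*(73 - 4*(-281))) + 1/430) - 206579 = (-281*(1 + 9*3512*(73 + 1124)) + 1/430) - 206579 = (-281*(1 + 9*3512*1197) + 1/430) - 206579 = (-281*(1 + 37834776) + 1/430) - 206579 = (-281*37834777 + 1/430) - 206579 = (-10631572337 + 1/430) - 206579 = -4571576104909/430 - 206579 = -4571664933879/430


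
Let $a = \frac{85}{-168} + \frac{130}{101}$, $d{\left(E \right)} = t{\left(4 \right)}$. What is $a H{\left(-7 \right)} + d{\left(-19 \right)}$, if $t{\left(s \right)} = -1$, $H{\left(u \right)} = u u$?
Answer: $\frac{90361}{2424} \approx 37.278$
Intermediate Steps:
$H{\left(u \right)} = u^{2}$
$d{\left(E \right)} = -1$
$a = \frac{13255}{16968}$ ($a = 85 \left(- \frac{1}{168}\right) + 130 \cdot \frac{1}{101} = - \frac{85}{168} + \frac{130}{101} = \frac{13255}{16968} \approx 0.78118$)
$a H{\left(-7 \right)} + d{\left(-19 \right)} = \frac{13255 \left(-7\right)^{2}}{16968} - 1 = \frac{13255}{16968} \cdot 49 - 1 = \frac{92785}{2424} - 1 = \frac{90361}{2424}$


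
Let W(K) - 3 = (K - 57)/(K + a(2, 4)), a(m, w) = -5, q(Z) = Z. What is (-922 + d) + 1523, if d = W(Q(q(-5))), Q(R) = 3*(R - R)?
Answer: 3077/5 ≈ 615.40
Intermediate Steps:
Q(R) = 0 (Q(R) = 3*0 = 0)
W(K) = 3 + (-57 + K)/(-5 + K) (W(K) = 3 + (K - 57)/(K - 5) = 3 + (-57 + K)/(-5 + K))
d = 72/5 (d = 4*(-18 + 0)/(-5 + 0) = 4*(-18)/(-5) = 4*(-⅕)*(-18) = 72/5 ≈ 14.400)
(-922 + d) + 1523 = (-922 + 72/5) + 1523 = -4538/5 + 1523 = 3077/5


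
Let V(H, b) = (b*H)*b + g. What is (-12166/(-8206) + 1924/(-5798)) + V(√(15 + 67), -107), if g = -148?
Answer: -12214775/83179 + 11449*√82 ≈ 1.0353e+5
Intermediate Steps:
V(H, b) = -148 + H*b² (V(H, b) = (b*H)*b - 148 = (H*b)*b - 148 = H*b² - 148 = -148 + H*b²)
(-12166/(-8206) + 1924/(-5798)) + V(√(15 + 67), -107) = (-12166/(-8206) + 1924/(-5798)) + (-148 + √(15 + 67)*(-107)²) = (-12166*(-1/8206) + 1924*(-1/5798)) + (-148 + √82*11449) = (553/373 - 74/223) + (-148 + 11449*√82) = 95717/83179 + (-148 + 11449*√82) = -12214775/83179 + 11449*√82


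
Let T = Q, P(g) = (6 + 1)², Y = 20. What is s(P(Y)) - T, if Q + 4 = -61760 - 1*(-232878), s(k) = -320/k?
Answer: -8384906/49 ≈ -1.7112e+5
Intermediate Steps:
P(g) = 49 (P(g) = 7² = 49)
Q = 171114 (Q = -4 + (-61760 - 1*(-232878)) = -4 + (-61760 + 232878) = -4 + 171118 = 171114)
T = 171114
s(P(Y)) - T = -320/49 - 1*171114 = -320*1/49 - 171114 = -320/49 - 171114 = -8384906/49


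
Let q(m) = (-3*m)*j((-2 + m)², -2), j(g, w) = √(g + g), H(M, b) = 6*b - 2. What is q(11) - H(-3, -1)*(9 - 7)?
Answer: 16 - 297*√2 ≈ -404.02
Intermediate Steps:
H(M, b) = -2 + 6*b
j(g, w) = √2*√g (j(g, w) = √(2*g) = √2*√g)
q(m) = -3*m*√2*√((-2 + m)²) (q(m) = (-3*m)*(√2*√((-2 + m)²)) = -3*m*√2*√((-2 + m)²))
q(11) - H(-3, -1)*(9 - 7) = -3*11*√2*√((-2 + 11)²) - (-2 + 6*(-1))*(9 - 7) = -3*11*√2*√(9²) - (-2 - 6)*2 = -3*11*√2*√81 - (-8)*2 = -3*11*√2*9 - 1*(-16) = -297*√2 + 16 = 16 - 297*√2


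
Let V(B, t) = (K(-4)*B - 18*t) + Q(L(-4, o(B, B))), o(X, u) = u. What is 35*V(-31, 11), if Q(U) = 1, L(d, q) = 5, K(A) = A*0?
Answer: -6895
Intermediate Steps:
K(A) = 0
V(B, t) = 1 - 18*t (V(B, t) = (0*B - 18*t) + 1 = (0 - 18*t) + 1 = -18*t + 1 = 1 - 18*t)
35*V(-31, 11) = 35*(1 - 18*11) = 35*(1 - 198) = 35*(-197) = -6895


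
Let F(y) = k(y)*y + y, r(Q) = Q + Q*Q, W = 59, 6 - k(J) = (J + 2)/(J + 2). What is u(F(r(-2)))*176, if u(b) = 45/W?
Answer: 7920/59 ≈ 134.24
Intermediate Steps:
k(J) = 5 (k(J) = 6 - (J + 2)/(J + 2) = 6 - (2 + J)/(2 + J) = 6 - 1*1 = 6 - 1 = 5)
r(Q) = Q + Q²
F(y) = 6*y (F(y) = 5*y + y = 6*y)
u(b) = 45/59
u(F(r(-2)))*176 = (45/59)*176 = 7920/59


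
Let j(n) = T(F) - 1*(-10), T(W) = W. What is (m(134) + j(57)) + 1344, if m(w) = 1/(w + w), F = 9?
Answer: 365285/268 ≈ 1363.0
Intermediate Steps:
m(w) = 1/(2*w)
j(n) = 19 (j(n) = 9 - 1*(-10) = 9 + 10 = 19)
(m(134) + j(57)) + 1344 = ((½)/134 + 19) + 1344 = ((½)*(1/134) + 19) + 1344 = (1/268 + 19) + 1344 = 5093/268 + 1344 = 365285/268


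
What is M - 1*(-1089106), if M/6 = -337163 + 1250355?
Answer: 6568258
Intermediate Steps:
M = 5479152 (M = 6*(-337163 + 1250355) = 6*913192 = 5479152)
M - 1*(-1089106) = 5479152 - 1*(-1089106) = 5479152 + 1089106 = 6568258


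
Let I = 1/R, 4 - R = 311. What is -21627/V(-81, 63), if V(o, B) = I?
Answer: 6639489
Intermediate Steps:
R = -307 (R = 4 - 1*311 = 4 - 311 = -307)
I = -1/307 (I = 1/(-307) = -1/307 ≈ -0.0032573)
V(o, B) = -1/307
-21627/V(-81, 63) = -21627/(-1/307) = -21627*(-307) = 6639489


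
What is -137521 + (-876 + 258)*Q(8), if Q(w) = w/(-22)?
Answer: -1510259/11 ≈ -1.3730e+5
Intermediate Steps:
Q(w) = -w/22 (Q(w) = w*(-1/22) = -w/22)
-137521 + (-876 + 258)*Q(8) = -137521 + (-876 + 258)*(-1/22*8) = -137521 - 618*(-4/11) = -137521 + 2472/11 = -1510259/11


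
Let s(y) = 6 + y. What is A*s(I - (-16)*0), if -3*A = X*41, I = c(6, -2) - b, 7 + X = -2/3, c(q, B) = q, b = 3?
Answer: 943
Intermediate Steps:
X = -23/3 (X = -7 - 2/3 = -7 - 2*⅓ = -7 - ⅔ = -23/3 ≈ -7.6667)
I = 3 (I = 6 - 1*3 = 6 - 3 = 3)
A = 943/9 (A = -(-23)*41/9 = -⅓*(-943/3) = 943/9 ≈ 104.78)
A*s(I - (-16)*0) = 943*(6 + (3 - (-16)*0))/9 = 943*(6 + (3 - 4*0))/9 = 943*(6 + (3 + 0))/9 = 943*(6 + 3)/9 = (943/9)*9 = 943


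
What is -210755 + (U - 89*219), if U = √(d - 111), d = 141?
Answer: -230246 + √30 ≈ -2.3024e+5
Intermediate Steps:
U = √30 (U = √(141 - 111) = √30 ≈ 5.4772)
-210755 + (U - 89*219) = -210755 + (√30 - 89*219) = -210755 + (√30 - 19491) = -210755 + (-19491 + √30) = -230246 + √30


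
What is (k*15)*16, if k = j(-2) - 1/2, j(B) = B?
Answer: -600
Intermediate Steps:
k = -5/2 (k = -2 - 1/2 = -5/2 ≈ -2.5000)
(k*15)*16 = -5/2*15*16 = -75/2*16 = -600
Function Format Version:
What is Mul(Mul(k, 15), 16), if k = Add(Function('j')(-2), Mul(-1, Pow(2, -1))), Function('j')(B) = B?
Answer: -600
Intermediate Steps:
k = Rational(-5, 2) (k = Add(-2, Mul(-1, Pow(2, -1))) = Add(-2, Mul(-1, Rational(1, 2))) = Add(-2, Rational(-1, 2)) = Rational(-5, 2) ≈ -2.5000)
Mul(Mul(k, 15), 16) = Mul(Mul(Rational(-5, 2), 15), 16) = Mul(Rational(-75, 2), 16) = -600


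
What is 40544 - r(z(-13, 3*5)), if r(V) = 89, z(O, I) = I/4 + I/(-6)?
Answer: 40455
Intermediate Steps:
z(O, I) = I/12 (z(O, I) = I*(¼) + I*(-⅙) = I/4 - I/6 = I/12)
40544 - r(z(-13, 3*5)) = 40544 - 1*89 = 40544 - 89 = 40455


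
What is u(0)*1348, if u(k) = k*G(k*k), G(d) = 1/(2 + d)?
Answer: 0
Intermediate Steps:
u(k) = k/(2 + k²) (u(k) = k/(2 + k*k) = k/(2 + k²))
u(0)*1348 = (0/(2 + 0²))*1348 = (0/(2 + 0))*1348 = (0/2)*1348 = (0*(½))*1348 = 0*1348 = 0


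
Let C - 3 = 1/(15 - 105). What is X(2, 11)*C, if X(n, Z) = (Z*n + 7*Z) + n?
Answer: 27169/90 ≈ 301.88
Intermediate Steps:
X(n, Z) = n + 7*Z + Z*n (X(n, Z) = (7*Z + Z*n) + n = n + 7*Z + Z*n)
C = 269/90 (C = 3 + 1/(15 - 105) = 3 + 1/(-90) = 3 - 1/90 = 269/90 ≈ 2.9889)
X(2, 11)*C = (2 + 7*11 + 11*2)*(269/90) = (2 + 77 + 22)*(269/90) = 101*(269/90) = 27169/90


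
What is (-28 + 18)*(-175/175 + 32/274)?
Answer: 1210/137 ≈ 8.8321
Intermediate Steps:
(-28 + 18)*(-175/175 + 32/274) = -10*(-175*1/175 + 32*(1/274)) = -10*(-1 + 16/137) = -10*(-121/137) = 1210/137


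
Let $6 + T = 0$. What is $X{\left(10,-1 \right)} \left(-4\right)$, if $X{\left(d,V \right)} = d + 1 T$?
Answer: $-16$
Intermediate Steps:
$T = -6$ ($T = -6 + 0 = -6$)
$X{\left(d,V \right)} = -6 + d$ ($X{\left(d,V \right)} = d + 1 \left(-6\right) = d - 6 = -6 + d$)
$X{\left(10,-1 \right)} \left(-4\right) = \left(-6 + 10\right) \left(-4\right) = 4 \left(-4\right) = -16$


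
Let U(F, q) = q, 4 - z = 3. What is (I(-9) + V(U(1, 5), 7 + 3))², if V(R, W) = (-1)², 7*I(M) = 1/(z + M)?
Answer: 3025/3136 ≈ 0.96460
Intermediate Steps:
z = 1 (z = 4 - 1*3 = 4 - 3 = 1)
I(M) = 1/(7*(1 + M))
V(R, W) = 1
(I(-9) + V(U(1, 5), 7 + 3))² = (1/(7*(1 - 9)) + 1)² = ((⅐)/(-8) + 1)² = ((⅐)*(-⅛) + 1)² = (-1/56 + 1)² = (55/56)² = 3025/3136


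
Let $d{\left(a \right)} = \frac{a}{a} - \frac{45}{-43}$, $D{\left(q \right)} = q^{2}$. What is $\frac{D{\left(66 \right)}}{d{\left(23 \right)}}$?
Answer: $\frac{4257}{2} \approx 2128.5$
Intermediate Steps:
$d{\left(a \right)} = \frac{88}{43}$ ($d{\left(a \right)} = 1 - - \frac{45}{43} = 1 + \frac{45}{43} = \frac{88}{43}$)
$\frac{D{\left(66 \right)}}{d{\left(23 \right)}} = \frac{66^{2}}{\frac{88}{43}} = 4356 \cdot \frac{43}{88} = \frac{4257}{2}$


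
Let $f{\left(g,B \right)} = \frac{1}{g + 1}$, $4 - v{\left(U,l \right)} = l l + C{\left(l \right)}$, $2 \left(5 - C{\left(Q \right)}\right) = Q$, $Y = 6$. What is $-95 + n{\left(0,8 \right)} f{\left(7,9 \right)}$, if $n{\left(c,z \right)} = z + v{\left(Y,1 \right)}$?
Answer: $- \frac{1507}{16} \approx -94.188$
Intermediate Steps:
$C{\left(Q \right)} = 5 - \frac{Q}{2}$
$v{\left(U,l \right)} = -1 + \frac{l}{2} - l^{2}$ ($v{\left(U,l \right)} = 4 - \left(l l - \left(-5 + \frac{l}{2}\right)\right) = 4 - \left(l^{2} - \left(-5 + \frac{l}{2}\right)\right) = 4 - \left(5 + l^{2} - \frac{l}{2}\right) = -1 + \frac{l}{2} - l^{2}$)
$f{\left(g,B \right)} = \frac{1}{1 + g}$
$n{\left(c,z \right)} = - \frac{3}{2} + z$ ($n{\left(c,z \right)} = z - \frac{3}{2} = - \frac{3}{2} + z$)
$-95 + n{\left(0,8 \right)} f{\left(7,9 \right)} = -95 + \frac{- \frac{3}{2} + 8}{1 + 7} = -95 + \frac{13}{2 \cdot 8} = -95 + \frac{13}{2} \cdot \frac{1}{8} = -95 + \frac{13}{16} = - \frac{1507}{16}$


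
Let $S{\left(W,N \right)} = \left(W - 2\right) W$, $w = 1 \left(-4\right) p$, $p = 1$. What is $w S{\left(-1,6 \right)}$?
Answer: $-12$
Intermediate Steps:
$w = -4$ ($w = 1 \left(-4\right) 1 = \left(-4\right) 1 = -4$)
$S{\left(W,N \right)} = W \left(-2 + W\right)$ ($S{\left(W,N \right)} = \left(-2 + W\right) W = W \left(-2 + W\right)$)
$w S{\left(-1,6 \right)} = - 4 \left(- (-2 - 1)\right) = - 4 \left(\left(-1\right) \left(-3\right)\right) = \left(-4\right) 3 = -12$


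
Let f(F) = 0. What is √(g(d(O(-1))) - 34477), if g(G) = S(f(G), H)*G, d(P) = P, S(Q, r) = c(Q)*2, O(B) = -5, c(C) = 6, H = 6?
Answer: I*√34537 ≈ 185.84*I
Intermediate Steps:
S(Q, r) = 12 (S(Q, r) = 6*2 = 12)
g(G) = 12*G
√(g(d(O(-1))) - 34477) = √(12*(-5) - 34477) = √(-60 - 34477) = √(-34537) = I*√34537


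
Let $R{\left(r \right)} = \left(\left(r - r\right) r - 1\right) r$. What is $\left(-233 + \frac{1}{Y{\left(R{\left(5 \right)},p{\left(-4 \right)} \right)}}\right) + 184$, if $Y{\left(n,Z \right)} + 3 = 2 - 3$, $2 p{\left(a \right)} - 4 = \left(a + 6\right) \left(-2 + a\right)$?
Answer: $- \frac{197}{4} \approx -49.25$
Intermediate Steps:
$R{\left(r \right)} = - r$ ($R{\left(r \right)} = \left(0 r - 1\right) r = \left(0 - 1\right) r = - r$)
$p{\left(a \right)} = 2 + \frac{\left(-2 + a\right) \left(6 + a\right)}{2}$ ($p{\left(a \right)} = 2 + \frac{\left(a + 6\right) \left(-2 + a\right)}{2} = 2 + \frac{\left(6 + a\right) \left(-2 + a\right)}{2} = 2 + \frac{\left(-2 + a\right) \left(6 + a\right)}{2}$)
$Y{\left(n,Z \right)} = -4$ ($Y{\left(n,Z \right)} = -3 + \left(2 - 3\right) = -3 - 1 = -4$)
$\left(-233 + \frac{1}{Y{\left(R{\left(5 \right)},p{\left(-4 \right)} \right)}}\right) + 184 = \left(-233 + \frac{1}{-4}\right) + 184 = \left(-233 - \frac{1}{4}\right) + 184 = - \frac{933}{4} + 184 = - \frac{197}{4}$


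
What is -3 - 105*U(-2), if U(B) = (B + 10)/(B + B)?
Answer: 207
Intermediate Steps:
U(B) = (10 + B)/(2*B) (U(B) = (10 + B)/((2*B)) = (10 + B)*(1/(2*B)) = (10 + B)/(2*B))
-3 - 105*U(-2) = -3 - 105*(10 - 2)/(2*(-2)) = -3 - 105*(-1)*8/(2*2) = -3 - 105*(-2) = -3 + 210 = 207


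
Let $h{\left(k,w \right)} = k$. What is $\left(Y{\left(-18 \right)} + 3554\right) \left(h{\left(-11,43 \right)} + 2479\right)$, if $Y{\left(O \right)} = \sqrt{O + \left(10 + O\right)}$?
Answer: $8771272 + 2468 i \sqrt{26} \approx 8.7713 \cdot 10^{6} + 12584.0 i$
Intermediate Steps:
$Y{\left(O \right)} = \sqrt{10 + 2 O}$
$\left(Y{\left(-18 \right)} + 3554\right) \left(h{\left(-11,43 \right)} + 2479\right) = \left(\sqrt{10 + 2 \left(-18\right)} + 3554\right) \left(-11 + 2479\right) = \left(\sqrt{10 - 36} + 3554\right) 2468 = \left(\sqrt{-26} + 3554\right) 2468 = \left(i \sqrt{26} + 3554\right) 2468 = \left(3554 + i \sqrt{26}\right) 2468 = 8771272 + 2468 i \sqrt{26}$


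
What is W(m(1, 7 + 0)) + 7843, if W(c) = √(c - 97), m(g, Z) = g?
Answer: 7843 + 4*I*√6 ≈ 7843.0 + 9.798*I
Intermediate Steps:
W(c) = √(-97 + c)
W(m(1, 7 + 0)) + 7843 = √(-97 + 1) + 7843 = √(-96) + 7843 = 4*I*√6 + 7843 = 7843 + 4*I*√6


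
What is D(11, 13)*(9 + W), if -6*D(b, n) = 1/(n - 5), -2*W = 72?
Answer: 9/16 ≈ 0.56250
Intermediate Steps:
W = -36 (W = -1/2*72 = -36)
D(b, n) = -1/(6*(-5 + n)) (D(b, n) = -1/(6*(n - 5)) = -1/(6*(-5 + n)))
D(11, 13)*(9 + W) = (-1/(-30 + 6*13))*(9 - 36) = -1/(-30 + 78)*(-27) = -1/48*(-27) = 9/16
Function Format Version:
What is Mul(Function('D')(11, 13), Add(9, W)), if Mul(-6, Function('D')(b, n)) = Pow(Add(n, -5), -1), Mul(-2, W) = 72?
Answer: Rational(9, 16) ≈ 0.56250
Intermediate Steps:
W = -36 (W = Mul(Rational(-1, 2), 72) = -36)
Function('D')(b, n) = Mul(Rational(-1, 6), Pow(Add(-5, n), -1)) (Function('D')(b, n) = Mul(Rational(-1, 6), Pow(Add(n, -5), -1)) = Mul(Rational(-1, 6), Pow(Add(-5, n), -1)))
Mul(Function('D')(11, 13), Add(9, W)) = Mul(Mul(-1, Pow(Add(-30, Mul(6, 13)), -1)), Add(9, -36)) = Mul(Mul(-1, Pow(Add(-30, 78), -1)), -27) = Mul(Mul(-1, Pow(48, -1)), -27) = Mul(Mul(-1, Rational(1, 48)), -27) = Mul(Rational(-1, 48), -27) = Rational(9, 16)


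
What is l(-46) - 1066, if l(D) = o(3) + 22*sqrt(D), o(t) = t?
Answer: -1063 + 22*I*sqrt(46) ≈ -1063.0 + 149.21*I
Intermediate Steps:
l(D) = 3 + 22*sqrt(D)
l(-46) - 1066 = (3 + 22*sqrt(-46)) - 1066 = (3 + 22*(I*sqrt(46))) - 1066 = (3 + 22*I*sqrt(46)) - 1066 = -1063 + 22*I*sqrt(46)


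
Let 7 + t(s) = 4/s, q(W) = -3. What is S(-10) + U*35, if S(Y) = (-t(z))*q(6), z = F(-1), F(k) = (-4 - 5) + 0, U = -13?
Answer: -1432/3 ≈ -477.33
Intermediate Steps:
F(k) = -9 (F(k) = -9 + 0 = -9)
z = -9
t(s) = -7 + 4/s
S(Y) = -67/3 (S(Y) = -(-7 + 4/(-9))*(-3) = -(-7 + 4*(-⅑))*(-3) = -(-7 - 4/9)*(-3) = -1*(-67/9)*(-3) = (67/9)*(-3) = -67/3)
S(-10) + U*35 = -67/3 - 13*35 = -67/3 - 455 = -1432/3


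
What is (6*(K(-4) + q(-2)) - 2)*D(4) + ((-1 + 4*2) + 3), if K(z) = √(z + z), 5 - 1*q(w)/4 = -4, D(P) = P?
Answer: 866 + 48*I*√2 ≈ 866.0 + 67.882*I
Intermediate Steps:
q(w) = 36 (q(w) = 20 - 4*(-4) = 20 + 16 = 36)
K(z) = √2*√z (K(z) = √(2*z) = √2*√z)
(6*(K(-4) + q(-2)) - 2)*D(4) + ((-1 + 4*2) + 3) = (6*(√2*√(-4) + 36) - 2)*4 + ((-1 + 4*2) + 3) = (6*(√2*(2*I) + 36) - 2)*4 + ((-1 + 8) + 3) = (6*(2*I*√2 + 36) - 2)*4 + (7 + 3) = (6*(36 + 2*I*√2) - 2)*4 + 10 = ((216 + 12*I*√2) - 2)*4 + 10 = (214 + 12*I*√2)*4 + 10 = (856 + 48*I*√2) + 10 = 866 + 48*I*√2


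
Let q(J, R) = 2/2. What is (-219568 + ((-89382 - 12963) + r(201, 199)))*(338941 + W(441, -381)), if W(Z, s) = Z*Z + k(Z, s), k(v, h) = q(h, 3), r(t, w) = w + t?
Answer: -171502428999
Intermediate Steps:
q(J, R) = 1 (q(J, R) = 2*(½) = 1)
r(t, w) = t + w
k(v, h) = 1
W(Z, s) = 1 + Z² (W(Z, s) = Z*Z + 1 = Z² + 1 = 1 + Z²)
(-219568 + ((-89382 - 12963) + r(201, 199)))*(338941 + W(441, -381)) = (-219568 + ((-89382 - 12963) + (201 + 199)))*(338941 + (1 + 441²)) = (-219568 + (-102345 + 400))*(338941 + (1 + 194481)) = (-219568 - 101945)*(338941 + 194482) = -321513*533423 = -171502428999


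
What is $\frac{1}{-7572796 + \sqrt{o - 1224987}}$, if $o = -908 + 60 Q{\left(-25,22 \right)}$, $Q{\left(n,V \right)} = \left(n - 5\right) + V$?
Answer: $- \frac{7572796}{57347240483991} - \frac{5 i \sqrt{49055}}{57347240483991} \approx -1.3205 \cdot 10^{-7} - 1.9311 \cdot 10^{-11} i$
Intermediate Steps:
$Q{\left(n,V \right)} = -5 + V + n$ ($Q{\left(n,V \right)} = \left(-5 + n\right) + V = -5 + V + n$)
$o = -1388$ ($o = -908 + 60 \left(-5 + 22 - 25\right) = -908 + 60 \left(-8\right) = -908 - 480 = -1388$)
$\frac{1}{-7572796 + \sqrt{o - 1224987}} = \frac{1}{-7572796 + \sqrt{-1388 - 1224987}} = \frac{1}{-7572796 + \sqrt{-1226375}} = \frac{1}{-7572796 + 5 i \sqrt{49055}}$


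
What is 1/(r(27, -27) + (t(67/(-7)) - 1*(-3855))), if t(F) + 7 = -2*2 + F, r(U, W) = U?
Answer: 7/27030 ≈ 0.00025897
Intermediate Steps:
t(F) = -11 + F (t(F) = -7 + (-2*2 + F) = -7 + (-4 + F) = -11 + F)
1/(r(27, -27) + (t(67/(-7)) - 1*(-3855))) = 1/(27 + ((-11 + 67/(-7)) - 1*(-3855))) = 1/(27 + ((-11 + 67*(-1/7)) + 3855)) = 1/(27 + ((-11 - 67/7) + 3855)) = 1/(27 + (-144/7 + 3855)) = 1/(27 + 26841/7) = 1/(27030/7) = 7/27030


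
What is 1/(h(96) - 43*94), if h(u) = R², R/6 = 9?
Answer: -1/1126 ≈ -0.00088810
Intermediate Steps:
R = 54 (R = 6*9 = 54)
h(u) = 2916 (h(u) = 54² = 2916)
1/(h(96) - 43*94) = 1/(2916 - 43*94) = 1/(2916 - 4042) = 1/(-1126) = -1/1126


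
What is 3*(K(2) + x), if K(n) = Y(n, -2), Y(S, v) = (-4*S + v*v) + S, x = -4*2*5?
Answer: -126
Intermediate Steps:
x = -40 (x = -8*5 = -40)
Y(S, v) = v² - 3*S (Y(S, v) = (-4*S + v²) + S = (v² - 4*S) + S = v² - 3*S)
K(n) = 4 - 3*n (K(n) = (-2)² - 3*n = 4 - 3*n)
3*(K(2) + x) = 3*((4 - 3*2) - 40) = 3*((4 - 6) - 40) = 3*(-2 - 40) = 3*(-42) = -126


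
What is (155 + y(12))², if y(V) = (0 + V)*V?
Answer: 89401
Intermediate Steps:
y(V) = V² (y(V) = V*V = V²)
(155 + y(12))² = (155 + 12²)² = (155 + 144)² = 299² = 89401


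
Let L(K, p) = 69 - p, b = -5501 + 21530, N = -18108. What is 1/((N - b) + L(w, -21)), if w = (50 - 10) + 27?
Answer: -1/34047 ≈ -2.9371e-5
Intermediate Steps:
b = 16029
w = 67 (w = 40 + 27 = 67)
1/((N - b) + L(w, -21)) = 1/((-18108 - 1*16029) + (69 - 1*(-21))) = 1/((-18108 - 16029) + (69 + 21)) = 1/(-34137 + 90) = 1/(-34047) = -1/34047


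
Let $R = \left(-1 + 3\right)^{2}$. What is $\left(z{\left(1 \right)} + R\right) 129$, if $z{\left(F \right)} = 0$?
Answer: $516$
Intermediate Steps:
$R = 4$ ($R = 2^{2} = 4$)
$\left(z{\left(1 \right)} + R\right) 129 = \left(0 + 4\right) 129 = 4 \cdot 129 = 516$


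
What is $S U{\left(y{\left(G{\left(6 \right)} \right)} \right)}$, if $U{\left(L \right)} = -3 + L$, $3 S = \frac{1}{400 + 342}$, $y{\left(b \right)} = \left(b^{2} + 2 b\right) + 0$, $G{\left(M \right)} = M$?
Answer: $\frac{15}{742} \approx 0.020216$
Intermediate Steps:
$y{\left(b \right)} = b^{2} + 2 b$
$S = \frac{1}{2226}$ ($S = \frac{1}{3 \left(400 + 342\right)} = \frac{1}{3 \cdot 742} = \frac{1}{3} \cdot \frac{1}{742} = \frac{1}{2226} \approx 0.00044924$)
$S U{\left(y{\left(G{\left(6 \right)} \right)} \right)} = \frac{-3 + 6 \left(2 + 6\right)}{2226} = \frac{-3 + 6 \cdot 8}{2226} = \frac{-3 + 48}{2226} = \frac{1}{2226} \cdot 45 = \frac{15}{742}$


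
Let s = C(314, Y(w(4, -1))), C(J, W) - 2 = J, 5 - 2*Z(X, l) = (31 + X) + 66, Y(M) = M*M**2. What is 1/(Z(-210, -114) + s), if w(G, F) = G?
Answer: 1/375 ≈ 0.0026667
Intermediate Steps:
Y(M) = M**3
Z(X, l) = -46 - X/2 (Z(X, l) = 5/2 - ((31 + X) + 66)/2 = 5/2 - (97 + X)/2 = 5/2 + (-97/2 - X/2) = -46 - X/2)
C(J, W) = 2 + J
s = 316 (s = 2 + 314 = 316)
1/(Z(-210, -114) + s) = 1/((-46 - 1/2*(-210)) + 316) = 1/((-46 + 105) + 316) = 1/(59 + 316) = 1/375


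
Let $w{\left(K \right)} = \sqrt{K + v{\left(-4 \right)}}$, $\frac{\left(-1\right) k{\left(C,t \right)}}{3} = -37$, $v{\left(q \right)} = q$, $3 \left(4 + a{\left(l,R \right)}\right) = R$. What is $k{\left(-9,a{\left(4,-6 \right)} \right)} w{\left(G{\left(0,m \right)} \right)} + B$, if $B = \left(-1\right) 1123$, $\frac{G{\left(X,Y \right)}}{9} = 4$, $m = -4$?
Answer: $-1123 + 444 \sqrt{2} \approx -495.09$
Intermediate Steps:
$G{\left(X,Y \right)} = 36$ ($G{\left(X,Y \right)} = 9 \cdot 4 = 36$)
$a{\left(l,R \right)} = -4 + \frac{R}{3}$
$k{\left(C,t \right)} = 111$ ($k{\left(C,t \right)} = \left(-3\right) \left(-37\right) = 111$)
$B = -1123$
$w{\left(K \right)} = \sqrt{-4 + K}$ ($w{\left(K \right)} = \sqrt{K - 4} = \sqrt{-4 + K}$)
$k{\left(-9,a{\left(4,-6 \right)} \right)} w{\left(G{\left(0,m \right)} \right)} + B = 111 \sqrt{-4 + 36} - 1123 = 111 \sqrt{32} - 1123 = 111 \cdot 4 \sqrt{2} - 1123 = 444 \sqrt{2} - 1123 = -1123 + 444 \sqrt{2}$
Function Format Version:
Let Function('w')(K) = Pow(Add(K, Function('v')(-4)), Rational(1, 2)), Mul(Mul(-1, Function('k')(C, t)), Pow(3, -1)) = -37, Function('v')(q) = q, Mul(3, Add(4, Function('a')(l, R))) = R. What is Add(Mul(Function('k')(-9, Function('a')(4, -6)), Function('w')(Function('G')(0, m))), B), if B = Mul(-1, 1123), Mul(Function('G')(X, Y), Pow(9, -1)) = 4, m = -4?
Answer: Add(-1123, Mul(444, Pow(2, Rational(1, 2)))) ≈ -495.09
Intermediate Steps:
Function('G')(X, Y) = 36 (Function('G')(X, Y) = Mul(9, 4) = 36)
Function('a')(l, R) = Add(-4, Mul(Rational(1, 3), R))
Function('k')(C, t) = 111 (Function('k')(C, t) = Mul(-3, -37) = 111)
B = -1123
Function('w')(K) = Pow(Add(-4, K), Rational(1, 2)) (Function('w')(K) = Pow(Add(K, -4), Rational(1, 2)) = Pow(Add(-4, K), Rational(1, 2)))
Add(Mul(Function('k')(-9, Function('a')(4, -6)), Function('w')(Function('G')(0, m))), B) = Add(Mul(111, Pow(Add(-4, 36), Rational(1, 2))), -1123) = Add(Mul(111, Pow(32, Rational(1, 2))), -1123) = Add(Mul(111, Mul(4, Pow(2, Rational(1, 2)))), -1123) = Add(Mul(444, Pow(2, Rational(1, 2))), -1123) = Add(-1123, Mul(444, Pow(2, Rational(1, 2))))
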